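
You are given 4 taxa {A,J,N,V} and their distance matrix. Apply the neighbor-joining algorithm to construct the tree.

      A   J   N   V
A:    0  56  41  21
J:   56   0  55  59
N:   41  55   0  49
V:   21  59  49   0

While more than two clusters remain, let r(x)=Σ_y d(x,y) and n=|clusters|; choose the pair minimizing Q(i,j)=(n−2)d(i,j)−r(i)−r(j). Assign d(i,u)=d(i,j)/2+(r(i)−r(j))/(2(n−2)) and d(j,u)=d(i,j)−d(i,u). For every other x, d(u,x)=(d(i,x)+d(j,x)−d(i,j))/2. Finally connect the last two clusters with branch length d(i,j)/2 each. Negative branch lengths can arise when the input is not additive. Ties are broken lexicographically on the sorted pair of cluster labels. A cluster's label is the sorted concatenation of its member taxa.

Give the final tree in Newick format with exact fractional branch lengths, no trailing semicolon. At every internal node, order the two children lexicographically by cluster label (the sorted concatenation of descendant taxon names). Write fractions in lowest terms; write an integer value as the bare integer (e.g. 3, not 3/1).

step 1: merge (A,V) at d=21, Q=-205; branch lengths A→31/4, V→53/4; new cluster AV
  updated: d(AV,J)=47, d(AV,N)=69/2
step 2: merge (AV,J) at d=47, Q=-273/2; branch lengths AV→53/4, J→135/4; new cluster AJV
  updated: d(AJV,N)=85/4
step 3: merge (AJV,N) at d=85/4; branch lengths AJV→85/8, N→85/8; new cluster AJNV
final tree: (((A:31/4,V:53/4):53/4,J:135/4):85/8,N:85/8)
total length: 357/4

(((A:31/4,V:53/4):53/4,J:135/4):85/8,N:85/8)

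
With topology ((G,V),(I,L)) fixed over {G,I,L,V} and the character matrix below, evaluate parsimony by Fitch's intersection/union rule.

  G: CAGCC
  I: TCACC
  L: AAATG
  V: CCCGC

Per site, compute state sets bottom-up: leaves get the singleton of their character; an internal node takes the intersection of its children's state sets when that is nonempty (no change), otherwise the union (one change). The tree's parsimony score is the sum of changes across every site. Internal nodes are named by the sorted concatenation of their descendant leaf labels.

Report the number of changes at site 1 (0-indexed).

2

site 0, node GV: G={C} ∩ V={C} → {C} (+0)
site 0, node IL: I={T} ∪ L={A} → {A,T} (+1)
site 0, node GILV: GV={C} ∪ IL={A,T} → {A,C,T} (+1)
site 1, node GV: G={A} ∪ V={C} → {A,C} (+1)
site 1, node IL: I={C} ∪ L={A} → {A,C} (+1)
site 1, node GILV: GV={A,C} ∩ IL={A,C} → {A,C} (+0)
site 2, node GV: G={G} ∪ V={C} → {C,G} (+1)
site 2, node IL: I={A} ∩ L={A} → {A} (+0)
site 2, node GILV: GV={C,G} ∪ IL={A} → {A,C,G} (+1)
site 3, node GV: G={C} ∪ V={G} → {C,G} (+1)
site 3, node IL: I={C} ∪ L={T} → {C,T} (+1)
site 3, node GILV: GV={C,G} ∩ IL={C,T} → {C} (+0)
site 4, node GV: G={C} ∩ V={C} → {C} (+0)
site 4, node IL: I={C} ∪ L={G} → {C,G} (+1)
site 4, node GILV: GV={C} ∩ IL={C,G} → {C} (+0)
per-site changes: [2, 2, 2, 2, 1]; total = 9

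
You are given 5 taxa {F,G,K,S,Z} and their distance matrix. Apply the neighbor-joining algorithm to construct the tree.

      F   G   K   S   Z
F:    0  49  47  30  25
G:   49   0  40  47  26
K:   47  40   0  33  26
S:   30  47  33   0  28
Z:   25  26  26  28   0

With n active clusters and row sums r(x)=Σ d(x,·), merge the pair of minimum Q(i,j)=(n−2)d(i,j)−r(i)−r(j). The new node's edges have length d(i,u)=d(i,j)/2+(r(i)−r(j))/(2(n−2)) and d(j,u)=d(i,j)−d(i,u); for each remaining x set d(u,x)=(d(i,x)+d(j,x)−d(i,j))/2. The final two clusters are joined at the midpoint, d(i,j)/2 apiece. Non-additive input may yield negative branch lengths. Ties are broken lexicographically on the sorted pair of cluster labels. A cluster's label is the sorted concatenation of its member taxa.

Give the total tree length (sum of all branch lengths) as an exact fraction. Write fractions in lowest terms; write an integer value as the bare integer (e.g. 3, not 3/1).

iteration 1: select F,S (d=30, Q=-199); attach at lengths (103/6, 77/6); label the merged cluster FS
  updated: d(FS,G)=33, d(FS,K)=25, d(FS,Z)=23/2
iteration 2: select FS,K (d=25, Q=-221/2); attach at lengths (57/8, 143/8); label the merged cluster FKS
  updated: d(FKS,G)=24, d(FKS,Z)=25/4
iteration 3: select FKS,G (d=24, Q=-225/4); attach at lengths (17/8, 175/8); label the merged cluster FGKS
  updated: d(FGKS,Z)=33/8
iteration 4: select FGKS,Z (d=33/8); attach at lengths (33/16, 33/16); label the merged cluster FGKSZ
final tree: ((((F:103/6,S:77/6):57/8,K:143/8):17/8,G:175/8):33/16,Z:33/16)
total length: 665/8

665/8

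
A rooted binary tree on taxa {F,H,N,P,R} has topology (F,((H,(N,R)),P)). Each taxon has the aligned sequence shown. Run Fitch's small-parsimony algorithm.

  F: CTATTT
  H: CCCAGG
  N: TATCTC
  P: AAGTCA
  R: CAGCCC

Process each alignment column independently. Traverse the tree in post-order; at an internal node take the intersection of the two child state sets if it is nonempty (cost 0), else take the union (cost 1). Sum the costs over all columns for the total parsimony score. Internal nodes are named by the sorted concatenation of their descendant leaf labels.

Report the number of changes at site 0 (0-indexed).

2

[col 0] NR: children N:{T}, R:{C} ∪→ {C,T}; cost 1
[col 0] HNR: children H:{C}, NR:{C,T} ∩→ {C}; cost 0
[col 0] HNPR: children HNR:{C}, P:{A} ∪→ {A,C}; cost 1
[col 0] FHNPR: children F:{C}, HNPR:{A,C} ∩→ {C}; cost 0
[col 1] NR: children N:{A}, R:{A} ∩→ {A}; cost 0
[col 1] HNR: children H:{C}, NR:{A} ∪→ {A,C}; cost 1
[col 1] HNPR: children HNR:{A,C}, P:{A} ∩→ {A}; cost 0
[col 1] FHNPR: children F:{T}, HNPR:{A} ∪→ {A,T}; cost 1
[col 2] NR: children N:{T}, R:{G} ∪→ {G,T}; cost 1
[col 2] HNR: children H:{C}, NR:{G,T} ∪→ {C,G,T}; cost 1
[col 2] HNPR: children HNR:{C,G,T}, P:{G} ∩→ {G}; cost 0
[col 2] FHNPR: children F:{A}, HNPR:{G} ∪→ {A,G}; cost 1
[col 3] NR: children N:{C}, R:{C} ∩→ {C}; cost 0
[col 3] HNR: children H:{A}, NR:{C} ∪→ {A,C}; cost 1
[col 3] HNPR: children HNR:{A,C}, P:{T} ∪→ {A,C,T}; cost 1
[col 3] FHNPR: children F:{T}, HNPR:{A,C,T} ∩→ {T}; cost 0
[col 4] NR: children N:{T}, R:{C} ∪→ {C,T}; cost 1
[col 4] HNR: children H:{G}, NR:{C,T} ∪→ {C,G,T}; cost 1
[col 4] HNPR: children HNR:{C,G,T}, P:{C} ∩→ {C}; cost 0
[col 4] FHNPR: children F:{T}, HNPR:{C} ∪→ {C,T}; cost 1
[col 5] NR: children N:{C}, R:{C} ∩→ {C}; cost 0
[col 5] HNR: children H:{G}, NR:{C} ∪→ {C,G}; cost 1
[col 5] HNPR: children HNR:{C,G}, P:{A} ∪→ {A,C,G}; cost 1
[col 5] FHNPR: children F:{T}, HNPR:{A,C,G} ∪→ {A,C,G,T}; cost 1
per-site changes: [2, 2, 3, 2, 3, 3]; total = 15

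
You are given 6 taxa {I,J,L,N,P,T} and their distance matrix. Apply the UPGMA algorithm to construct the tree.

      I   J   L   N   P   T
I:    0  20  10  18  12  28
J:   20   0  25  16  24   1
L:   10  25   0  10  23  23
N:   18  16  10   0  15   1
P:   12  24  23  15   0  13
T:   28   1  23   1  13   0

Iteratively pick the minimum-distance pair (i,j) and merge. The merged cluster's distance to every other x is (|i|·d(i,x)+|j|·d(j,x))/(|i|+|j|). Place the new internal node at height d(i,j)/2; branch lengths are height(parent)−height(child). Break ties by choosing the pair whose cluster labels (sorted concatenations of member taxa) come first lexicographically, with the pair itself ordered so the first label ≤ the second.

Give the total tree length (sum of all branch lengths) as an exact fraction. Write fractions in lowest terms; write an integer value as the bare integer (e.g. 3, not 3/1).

919/24

iteration 1: select J,T (d=1); attach at lengths (1/2, 1/2); label the merged cluster JT
  updated: d(I,JT)=24, d(JT,L)=24, d(JT,N)=17/2, d(JT,P)=37/2
iteration 2: select JT,N (d=17/2); attach at lengths (15/4, 17/4); label the merged cluster JNT
  updated: d(I,JNT)=22, d(JNT,L)=58/3, d(JNT,P)=52/3
iteration 3: select I,L (d=10); attach at lengths (5, 5); label the merged cluster IL
  updated: d(IL,JNT)=62/3, d(IL,P)=35/2
iteration 4: select JNT,P (d=52/3); attach at lengths (53/12, 26/3); label the merged cluster JNPT
  updated: d(IL,JNPT)=159/8
iteration 5: select IL,JNPT (d=159/8); attach at lengths (79/16, 61/48); label the merged cluster IJLNPT
final tree: ((I:5,L:5):79/16,(((J:1/2,T:1/2):15/4,N:17/4):53/12,P:26/3):61/48)
total length: 919/24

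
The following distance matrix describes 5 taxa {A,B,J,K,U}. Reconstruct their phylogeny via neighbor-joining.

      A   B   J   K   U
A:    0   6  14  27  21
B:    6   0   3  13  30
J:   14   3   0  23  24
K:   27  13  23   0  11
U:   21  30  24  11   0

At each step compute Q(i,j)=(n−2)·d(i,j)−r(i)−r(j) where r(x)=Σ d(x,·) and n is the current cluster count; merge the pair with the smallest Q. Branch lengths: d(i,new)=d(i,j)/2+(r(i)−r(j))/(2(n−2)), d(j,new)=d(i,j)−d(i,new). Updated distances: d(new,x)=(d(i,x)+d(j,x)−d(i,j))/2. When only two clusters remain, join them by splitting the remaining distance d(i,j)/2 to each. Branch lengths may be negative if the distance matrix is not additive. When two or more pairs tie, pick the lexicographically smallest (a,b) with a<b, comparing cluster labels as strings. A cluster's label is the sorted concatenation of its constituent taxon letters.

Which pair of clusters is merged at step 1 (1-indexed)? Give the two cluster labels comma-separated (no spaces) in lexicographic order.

K,U

1. join K+U (d=11, Q=-127) ⇒ KU; edges |K|=7/2, |U|=15/2
  updated: d(A,KU)=37/2, d(B,KU)=16, d(J,KU)=18
2. join A+KU (d=37/2, Q=-54) ⇒ AKU; edges |A|=23/4, |KU|=51/4
  updated: d(AKU,B)=7/4, d(AKU,J)=27/4
3. join AKU+B (d=7/4, Q=-23/2) ⇒ ABKU; edges |AKU|=11/4, |B|=-1
  updated: d(ABKU,J)=4
4. join ABKU+J (d=4) ⇒ ABJKU; edges |ABKU|=2, |J|=2
final tree: (((A:23/4,(K:7/2,U:15/2):51/4):11/4,B:-1):2,J:2)
total length: 141/4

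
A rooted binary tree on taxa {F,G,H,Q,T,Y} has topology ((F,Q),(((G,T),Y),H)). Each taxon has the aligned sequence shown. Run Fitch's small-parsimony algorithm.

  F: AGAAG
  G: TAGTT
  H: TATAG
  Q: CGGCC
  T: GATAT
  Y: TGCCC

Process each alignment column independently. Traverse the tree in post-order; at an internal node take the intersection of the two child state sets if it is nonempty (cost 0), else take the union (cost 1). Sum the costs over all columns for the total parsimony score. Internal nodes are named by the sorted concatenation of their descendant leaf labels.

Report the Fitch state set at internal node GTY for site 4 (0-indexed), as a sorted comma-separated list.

C,T

FQ@0: {A} ∪ {C} = {A,C} (union, +1)
GT@0: {T} ∪ {G} = {G,T} (union, +1)
GTY@0: {G,T} ∩ {T} = {T} (intersection, +0)
GHTY@0: {T} ∩ {T} = {T} (intersection, +0)
FGHQTY@0: {A,C} ∪ {T} = {A,C,T} (union, +1)
FQ@1: {G} ∩ {G} = {G} (intersection, +0)
GT@1: {A} ∩ {A} = {A} (intersection, +0)
GTY@1: {A} ∪ {G} = {A,G} (union, +1)
GHTY@1: {A,G} ∩ {A} = {A} (intersection, +0)
FGHQTY@1: {G} ∪ {A} = {A,G} (union, +1)
FQ@2: {A} ∪ {G} = {A,G} (union, +1)
GT@2: {G} ∪ {T} = {G,T} (union, +1)
GTY@2: {G,T} ∪ {C} = {C,G,T} (union, +1)
GHTY@2: {C,G,T} ∩ {T} = {T} (intersection, +0)
FGHQTY@2: {A,G} ∪ {T} = {A,G,T} (union, +1)
FQ@3: {A} ∪ {C} = {A,C} (union, +1)
GT@3: {T} ∪ {A} = {A,T} (union, +1)
GTY@3: {A,T} ∪ {C} = {A,C,T} (union, +1)
GHTY@3: {A,C,T} ∩ {A} = {A} (intersection, +0)
FGHQTY@3: {A,C} ∩ {A} = {A} (intersection, +0)
FQ@4: {G} ∪ {C} = {C,G} (union, +1)
GT@4: {T} ∩ {T} = {T} (intersection, +0)
GTY@4: {T} ∪ {C} = {C,T} (union, +1)
GHTY@4: {C,T} ∪ {G} = {C,G,T} (union, +1)
FGHQTY@4: {C,G} ∩ {C,G,T} = {C,G} (intersection, +0)
per-site changes: [3, 2, 4, 3, 3]; total = 15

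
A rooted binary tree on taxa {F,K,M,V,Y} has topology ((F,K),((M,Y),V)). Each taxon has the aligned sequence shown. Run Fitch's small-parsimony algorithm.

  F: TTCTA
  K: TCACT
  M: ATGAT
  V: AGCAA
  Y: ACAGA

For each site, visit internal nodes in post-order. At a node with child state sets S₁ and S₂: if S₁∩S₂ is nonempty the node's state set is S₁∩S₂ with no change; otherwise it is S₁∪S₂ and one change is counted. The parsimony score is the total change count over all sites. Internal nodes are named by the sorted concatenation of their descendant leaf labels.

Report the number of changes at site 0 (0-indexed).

[col 0] FK: children F:{T}, K:{T} ∩→ {T}; cost 0
[col 0] MY: children M:{A}, Y:{A} ∩→ {A}; cost 0
[col 0] MVY: children MY:{A}, V:{A} ∩→ {A}; cost 0
[col 0] FKMVY: children FK:{T}, MVY:{A} ∪→ {A,T}; cost 1
[col 1] FK: children F:{T}, K:{C} ∪→ {C,T}; cost 1
[col 1] MY: children M:{T}, Y:{C} ∪→ {C,T}; cost 1
[col 1] MVY: children MY:{C,T}, V:{G} ∪→ {C,G,T}; cost 1
[col 1] FKMVY: children FK:{C,T}, MVY:{C,G,T} ∩→ {C,T}; cost 0
[col 2] FK: children F:{C}, K:{A} ∪→ {A,C}; cost 1
[col 2] MY: children M:{G}, Y:{A} ∪→ {A,G}; cost 1
[col 2] MVY: children MY:{A,G}, V:{C} ∪→ {A,C,G}; cost 1
[col 2] FKMVY: children FK:{A,C}, MVY:{A,C,G} ∩→ {A,C}; cost 0
[col 3] FK: children F:{T}, K:{C} ∪→ {C,T}; cost 1
[col 3] MY: children M:{A}, Y:{G} ∪→ {A,G}; cost 1
[col 3] MVY: children MY:{A,G}, V:{A} ∩→ {A}; cost 0
[col 3] FKMVY: children FK:{C,T}, MVY:{A} ∪→ {A,C,T}; cost 1
[col 4] FK: children F:{A}, K:{T} ∪→ {A,T}; cost 1
[col 4] MY: children M:{T}, Y:{A} ∪→ {A,T}; cost 1
[col 4] MVY: children MY:{A,T}, V:{A} ∩→ {A}; cost 0
[col 4] FKMVY: children FK:{A,T}, MVY:{A} ∩→ {A}; cost 0
per-site changes: [1, 3, 3, 3, 2]; total = 12

1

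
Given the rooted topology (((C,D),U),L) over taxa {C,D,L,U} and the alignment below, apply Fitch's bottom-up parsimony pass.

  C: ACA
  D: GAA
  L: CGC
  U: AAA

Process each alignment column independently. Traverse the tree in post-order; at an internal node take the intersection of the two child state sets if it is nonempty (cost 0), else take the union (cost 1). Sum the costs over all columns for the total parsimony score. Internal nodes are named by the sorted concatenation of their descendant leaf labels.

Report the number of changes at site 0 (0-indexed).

2

site 0, node CD: C={A} ∪ D={G} → {A,G} (+1)
site 0, node CDU: CD={A,G} ∩ U={A} → {A} (+0)
site 0, node CDLU: CDU={A} ∪ L={C} → {A,C} (+1)
site 1, node CD: C={C} ∪ D={A} → {A,C} (+1)
site 1, node CDU: CD={A,C} ∩ U={A} → {A} (+0)
site 1, node CDLU: CDU={A} ∪ L={G} → {A,G} (+1)
site 2, node CD: C={A} ∩ D={A} → {A} (+0)
site 2, node CDU: CD={A} ∩ U={A} → {A} (+0)
site 2, node CDLU: CDU={A} ∪ L={C} → {A,C} (+1)
per-site changes: [2, 2, 1]; total = 5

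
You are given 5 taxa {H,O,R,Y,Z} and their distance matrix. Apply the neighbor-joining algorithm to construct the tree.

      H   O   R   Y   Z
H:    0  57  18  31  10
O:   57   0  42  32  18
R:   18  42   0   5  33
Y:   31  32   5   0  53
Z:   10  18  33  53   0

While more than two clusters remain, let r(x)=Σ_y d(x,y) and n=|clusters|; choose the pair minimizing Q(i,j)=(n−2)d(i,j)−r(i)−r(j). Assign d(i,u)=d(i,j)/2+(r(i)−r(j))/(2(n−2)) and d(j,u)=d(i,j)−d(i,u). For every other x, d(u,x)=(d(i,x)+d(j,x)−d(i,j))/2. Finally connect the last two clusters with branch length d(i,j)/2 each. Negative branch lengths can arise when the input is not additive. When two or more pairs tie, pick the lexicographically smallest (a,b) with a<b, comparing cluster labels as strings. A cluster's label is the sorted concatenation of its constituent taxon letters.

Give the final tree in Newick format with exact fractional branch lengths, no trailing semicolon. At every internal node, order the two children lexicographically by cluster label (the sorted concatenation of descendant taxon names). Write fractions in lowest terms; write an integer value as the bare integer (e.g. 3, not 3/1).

1. join O+Z (d=18, Q=-209) ⇒ OZ; edges |O|=89/6, |Z|=19/6
  updated: d(H,OZ)=49/2, d(OZ,R)=57/2, d(OZ,Y)=67/2
2. join H+OZ (d=49/2, Q=-111) ⇒ HOZ; edges |H|=9, |OZ|=31/2
  updated: d(HOZ,R)=11, d(HOZ,Y)=20
3. join HOZ+R (d=11, Q=-36) ⇒ HORZ; edges |HOZ|=13, |R|=-2
  updated: d(HORZ,Y)=7
4. join HORZ+Y (d=7) ⇒ HORYZ; edges |HORZ|=7/2, |Y|=7/2
final tree: (((H:9,(O:89/6,Z:19/6):31/2):13,R:-2):7/2,Y:7/2)
total length: 121/2

(((H:9,(O:89/6,Z:19/6):31/2):13,R:-2):7/2,Y:7/2)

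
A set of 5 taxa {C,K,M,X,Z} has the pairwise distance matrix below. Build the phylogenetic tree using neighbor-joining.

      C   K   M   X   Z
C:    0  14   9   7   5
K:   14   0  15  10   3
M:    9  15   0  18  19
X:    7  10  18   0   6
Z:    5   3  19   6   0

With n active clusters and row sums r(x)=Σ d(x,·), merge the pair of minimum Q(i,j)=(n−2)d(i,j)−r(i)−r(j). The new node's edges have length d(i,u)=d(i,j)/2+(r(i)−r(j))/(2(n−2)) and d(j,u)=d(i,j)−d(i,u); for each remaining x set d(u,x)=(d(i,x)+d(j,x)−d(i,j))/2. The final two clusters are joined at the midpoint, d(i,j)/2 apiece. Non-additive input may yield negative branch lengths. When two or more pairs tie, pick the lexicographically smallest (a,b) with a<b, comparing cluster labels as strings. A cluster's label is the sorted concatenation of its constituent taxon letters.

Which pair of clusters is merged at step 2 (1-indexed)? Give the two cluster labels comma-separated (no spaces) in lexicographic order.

CM,X

step 1: merge (C,M) at d=9, Q=-69; branch lengths C→1/6, M→53/6; new cluster CM
  updated: d(CM,K)=10, d(CM,X)=8, d(CM,Z)=15/2
step 2: merge (CM,X) at d=8, Q=-67/2; branch lengths CM→35/8, X→29/8; new cluster CMX
  updated: d(CMX,K)=6, d(CMX,Z)=11/4
step 3: merge (CMX,K) at d=6, Q=-47/4; branch lengths CMX→23/8, K→25/8; new cluster CKMX
  updated: d(CKMX,Z)=-1/8
step 4: merge (CKMX,Z) at d=-1/8; branch lengths CKMX→-1/16, Z→-1/16; new cluster CKMXZ
final tree: ((((C:1/6,M:53/6):35/8,X:29/8):23/8,K:25/8):-1/16,Z:-1/16)
total length: 183/8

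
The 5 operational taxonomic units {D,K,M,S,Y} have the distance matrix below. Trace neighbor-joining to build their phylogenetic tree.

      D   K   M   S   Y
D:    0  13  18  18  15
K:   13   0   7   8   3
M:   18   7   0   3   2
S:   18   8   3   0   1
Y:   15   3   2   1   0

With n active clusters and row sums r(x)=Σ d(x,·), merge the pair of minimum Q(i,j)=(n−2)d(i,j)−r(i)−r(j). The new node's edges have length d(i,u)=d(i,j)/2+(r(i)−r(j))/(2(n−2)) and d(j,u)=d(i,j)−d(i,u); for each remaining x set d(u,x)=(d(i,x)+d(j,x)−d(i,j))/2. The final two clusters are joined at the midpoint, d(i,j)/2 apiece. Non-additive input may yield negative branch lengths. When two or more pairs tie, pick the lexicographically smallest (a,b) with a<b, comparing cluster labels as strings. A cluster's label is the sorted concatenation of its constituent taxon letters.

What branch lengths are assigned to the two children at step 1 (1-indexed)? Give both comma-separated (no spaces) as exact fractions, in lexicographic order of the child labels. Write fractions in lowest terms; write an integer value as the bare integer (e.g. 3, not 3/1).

step 1: merge (D,K) at d=13, Q=-56; branch lengths D→12, K→1; new cluster DK
  updated: d(DK,M)=6, d(DK,S)=13/2, d(DK,Y)=5/2
step 2: merge (DK,Y) at d=5/2, Q=-31/2; branch lengths DK→29/8, Y→-9/8; new cluster DKY
  updated: d(DKY,M)=11/4, d(DKY,S)=5/2
step 3: merge (DKY,M) at d=11/4, Q=-33/4; branch lengths DKY→9/8, M→13/8; new cluster DKMY
  updated: d(DKMY,S)=11/8
step 4: merge (DKMY,S) at d=11/8; branch lengths DKMY→11/16, S→11/16; new cluster DKMSY
final tree: ((((D:12,K:1):29/8,Y:-9/8):9/8,M:13/8):11/16,S:11/16)
total length: 157/8

12,1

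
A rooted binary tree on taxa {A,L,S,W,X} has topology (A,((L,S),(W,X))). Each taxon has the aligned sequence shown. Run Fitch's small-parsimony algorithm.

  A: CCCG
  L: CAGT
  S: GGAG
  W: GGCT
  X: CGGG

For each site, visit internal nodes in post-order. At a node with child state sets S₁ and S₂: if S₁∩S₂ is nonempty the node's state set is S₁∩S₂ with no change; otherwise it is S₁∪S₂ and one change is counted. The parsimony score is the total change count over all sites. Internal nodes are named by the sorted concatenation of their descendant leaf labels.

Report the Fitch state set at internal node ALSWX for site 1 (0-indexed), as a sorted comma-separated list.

C,G

[col 0] LS: children L:{C}, S:{G} ∪→ {C,G}; cost 1
[col 0] WX: children W:{G}, X:{C} ∪→ {C,G}; cost 1
[col 0] LSWX: children LS:{C,G}, WX:{C,G} ∩→ {C,G}; cost 0
[col 0] ALSWX: children A:{C}, LSWX:{C,G} ∩→ {C}; cost 0
[col 1] LS: children L:{A}, S:{G} ∪→ {A,G}; cost 1
[col 1] WX: children W:{G}, X:{G} ∩→ {G}; cost 0
[col 1] LSWX: children LS:{A,G}, WX:{G} ∩→ {G}; cost 0
[col 1] ALSWX: children A:{C}, LSWX:{G} ∪→ {C,G}; cost 1
[col 2] LS: children L:{G}, S:{A} ∪→ {A,G}; cost 1
[col 2] WX: children W:{C}, X:{G} ∪→ {C,G}; cost 1
[col 2] LSWX: children LS:{A,G}, WX:{C,G} ∩→ {G}; cost 0
[col 2] ALSWX: children A:{C}, LSWX:{G} ∪→ {C,G}; cost 1
[col 3] LS: children L:{T}, S:{G} ∪→ {G,T}; cost 1
[col 3] WX: children W:{T}, X:{G} ∪→ {G,T}; cost 1
[col 3] LSWX: children LS:{G,T}, WX:{G,T} ∩→ {G,T}; cost 0
[col 3] ALSWX: children A:{G}, LSWX:{G,T} ∩→ {G}; cost 0
per-site changes: [2, 2, 3, 2]; total = 9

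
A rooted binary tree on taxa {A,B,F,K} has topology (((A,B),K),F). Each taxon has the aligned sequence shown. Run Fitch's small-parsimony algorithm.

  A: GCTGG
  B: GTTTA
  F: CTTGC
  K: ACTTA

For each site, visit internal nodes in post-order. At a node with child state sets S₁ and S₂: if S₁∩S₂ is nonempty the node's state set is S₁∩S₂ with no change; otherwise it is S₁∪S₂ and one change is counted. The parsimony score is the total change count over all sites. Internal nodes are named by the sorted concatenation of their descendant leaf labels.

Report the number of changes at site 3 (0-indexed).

2

AB@0: {G} ∩ {G} = {G} (intersection, +0)
ABK@0: {G} ∪ {A} = {A,G} (union, +1)
ABFK@0: {A,G} ∪ {C} = {A,C,G} (union, +1)
AB@1: {C} ∪ {T} = {C,T} (union, +1)
ABK@1: {C,T} ∩ {C} = {C} (intersection, +0)
ABFK@1: {C} ∪ {T} = {C,T} (union, +1)
AB@2: {T} ∩ {T} = {T} (intersection, +0)
ABK@2: {T} ∩ {T} = {T} (intersection, +0)
ABFK@2: {T} ∩ {T} = {T} (intersection, +0)
AB@3: {G} ∪ {T} = {G,T} (union, +1)
ABK@3: {G,T} ∩ {T} = {T} (intersection, +0)
ABFK@3: {T} ∪ {G} = {G,T} (union, +1)
AB@4: {G} ∪ {A} = {A,G} (union, +1)
ABK@4: {A,G} ∩ {A} = {A} (intersection, +0)
ABFK@4: {A} ∪ {C} = {A,C} (union, +1)
per-site changes: [2, 2, 0, 2, 2]; total = 8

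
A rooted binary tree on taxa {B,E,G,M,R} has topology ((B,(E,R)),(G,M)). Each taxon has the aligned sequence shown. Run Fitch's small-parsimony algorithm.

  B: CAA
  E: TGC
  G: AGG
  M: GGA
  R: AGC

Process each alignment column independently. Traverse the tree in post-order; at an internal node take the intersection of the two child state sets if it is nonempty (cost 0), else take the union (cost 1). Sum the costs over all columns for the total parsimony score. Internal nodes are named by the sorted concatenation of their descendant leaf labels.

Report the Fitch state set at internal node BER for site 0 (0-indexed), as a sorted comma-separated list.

[col 0] ER: children E:{T}, R:{A} ∪→ {A,T}; cost 1
[col 0] BER: children B:{C}, ER:{A,T} ∪→ {A,C,T}; cost 1
[col 0] GM: children G:{A}, M:{G} ∪→ {A,G}; cost 1
[col 0] BEGMR: children BER:{A,C,T}, GM:{A,G} ∩→ {A}; cost 0
[col 1] ER: children E:{G}, R:{G} ∩→ {G}; cost 0
[col 1] BER: children B:{A}, ER:{G} ∪→ {A,G}; cost 1
[col 1] GM: children G:{G}, M:{G} ∩→ {G}; cost 0
[col 1] BEGMR: children BER:{A,G}, GM:{G} ∩→ {G}; cost 0
[col 2] ER: children E:{C}, R:{C} ∩→ {C}; cost 0
[col 2] BER: children B:{A}, ER:{C} ∪→ {A,C}; cost 1
[col 2] GM: children G:{G}, M:{A} ∪→ {A,G}; cost 1
[col 2] BEGMR: children BER:{A,C}, GM:{A,G} ∩→ {A}; cost 0
per-site changes: [3, 1, 2]; total = 6

A,C,T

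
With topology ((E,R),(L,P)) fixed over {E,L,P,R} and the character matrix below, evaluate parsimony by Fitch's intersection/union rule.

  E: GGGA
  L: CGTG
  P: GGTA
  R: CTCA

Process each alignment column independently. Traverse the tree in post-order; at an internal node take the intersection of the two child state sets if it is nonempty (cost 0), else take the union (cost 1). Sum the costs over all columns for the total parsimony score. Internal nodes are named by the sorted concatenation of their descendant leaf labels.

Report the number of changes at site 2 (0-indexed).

ER@0: {G} ∪ {C} = {C,G} (union, +1)
LP@0: {C} ∪ {G} = {C,G} (union, +1)
ELPR@0: {C,G} ∩ {C,G} = {C,G} (intersection, +0)
ER@1: {G} ∪ {T} = {G,T} (union, +1)
LP@1: {G} ∩ {G} = {G} (intersection, +0)
ELPR@1: {G,T} ∩ {G} = {G} (intersection, +0)
ER@2: {G} ∪ {C} = {C,G} (union, +1)
LP@2: {T} ∩ {T} = {T} (intersection, +0)
ELPR@2: {C,G} ∪ {T} = {C,G,T} (union, +1)
ER@3: {A} ∩ {A} = {A} (intersection, +0)
LP@3: {G} ∪ {A} = {A,G} (union, +1)
ELPR@3: {A} ∩ {A,G} = {A} (intersection, +0)
per-site changes: [2, 1, 2, 1]; total = 6

2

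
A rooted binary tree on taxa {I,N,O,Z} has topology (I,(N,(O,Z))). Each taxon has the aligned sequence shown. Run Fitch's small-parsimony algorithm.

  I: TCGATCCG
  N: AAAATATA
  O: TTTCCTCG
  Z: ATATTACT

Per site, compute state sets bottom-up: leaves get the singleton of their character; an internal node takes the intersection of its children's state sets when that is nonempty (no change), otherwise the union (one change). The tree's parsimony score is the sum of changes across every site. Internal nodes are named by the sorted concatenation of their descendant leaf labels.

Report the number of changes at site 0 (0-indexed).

2

site 0, node OZ: O={T} ∪ Z={A} → {A,T} (+1)
site 0, node NOZ: N={A} ∩ OZ={A,T} → {A} (+0)
site 0, node INOZ: I={T} ∪ NOZ={A} → {A,T} (+1)
site 1, node OZ: O={T} ∩ Z={T} → {T} (+0)
site 1, node NOZ: N={A} ∪ OZ={T} → {A,T} (+1)
site 1, node INOZ: I={C} ∪ NOZ={A,T} → {A,C,T} (+1)
site 2, node OZ: O={T} ∪ Z={A} → {A,T} (+1)
site 2, node NOZ: N={A} ∩ OZ={A,T} → {A} (+0)
site 2, node INOZ: I={G} ∪ NOZ={A} → {A,G} (+1)
site 3, node OZ: O={C} ∪ Z={T} → {C,T} (+1)
site 3, node NOZ: N={A} ∪ OZ={C,T} → {A,C,T} (+1)
site 3, node INOZ: I={A} ∩ NOZ={A,C,T} → {A} (+0)
site 4, node OZ: O={C} ∪ Z={T} → {C,T} (+1)
site 4, node NOZ: N={T} ∩ OZ={C,T} → {T} (+0)
site 4, node INOZ: I={T} ∩ NOZ={T} → {T} (+0)
site 5, node OZ: O={T} ∪ Z={A} → {A,T} (+1)
site 5, node NOZ: N={A} ∩ OZ={A,T} → {A} (+0)
site 5, node INOZ: I={C} ∪ NOZ={A} → {A,C} (+1)
site 6, node OZ: O={C} ∩ Z={C} → {C} (+0)
site 6, node NOZ: N={T} ∪ OZ={C} → {C,T} (+1)
site 6, node INOZ: I={C} ∩ NOZ={C,T} → {C} (+0)
site 7, node OZ: O={G} ∪ Z={T} → {G,T} (+1)
site 7, node NOZ: N={A} ∪ OZ={G,T} → {A,G,T} (+1)
site 7, node INOZ: I={G} ∩ NOZ={A,G,T} → {G} (+0)
per-site changes: [2, 2, 2, 2, 1, 2, 1, 2]; total = 14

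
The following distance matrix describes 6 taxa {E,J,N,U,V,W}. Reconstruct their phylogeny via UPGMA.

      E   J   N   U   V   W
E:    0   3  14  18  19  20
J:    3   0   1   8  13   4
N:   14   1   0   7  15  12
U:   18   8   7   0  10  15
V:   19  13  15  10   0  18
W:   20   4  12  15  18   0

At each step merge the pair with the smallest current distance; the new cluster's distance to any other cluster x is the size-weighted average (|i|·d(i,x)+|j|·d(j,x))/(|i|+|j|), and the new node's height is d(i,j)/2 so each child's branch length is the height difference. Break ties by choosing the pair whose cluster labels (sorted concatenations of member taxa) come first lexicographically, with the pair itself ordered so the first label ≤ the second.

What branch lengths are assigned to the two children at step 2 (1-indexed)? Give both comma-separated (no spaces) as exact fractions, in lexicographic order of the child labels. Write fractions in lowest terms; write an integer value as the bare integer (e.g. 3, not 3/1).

13/4,15/4

1. join J+N (d=1) ⇒ JN; edges |J|=1/2, |N|=1/2
  updated: d(E,JN)=17/2, d(JN,U)=15/2, d(JN,V)=14, d(JN,W)=8
2. join JN+U (d=15/2) ⇒ JNU; edges |JN|=13/4, |U|=15/4
  updated: d(E,JNU)=35/3, d(JNU,V)=38/3, d(JNU,W)=31/3
3. join JNU+W (d=31/3) ⇒ JNUW; edges |JNU|=17/12, |W|=31/6
  updated: d(E,JNUW)=55/4, d(JNUW,V)=14
4. join E+JNUW (d=55/4) ⇒ EJNUW; edges |E|=55/8, |JNUW|=41/24
  updated: d(EJNUW,V)=15
5. join EJNUW+V (d=15) ⇒ EJNUVW; edges |EJNUW|=5/8, |V|=15/2
final tree: ((E:55/8,(((J:1/2,N:1/2):13/4,U:15/4):17/12,W:31/6):41/24):5/8,V:15/2)
total length: 751/24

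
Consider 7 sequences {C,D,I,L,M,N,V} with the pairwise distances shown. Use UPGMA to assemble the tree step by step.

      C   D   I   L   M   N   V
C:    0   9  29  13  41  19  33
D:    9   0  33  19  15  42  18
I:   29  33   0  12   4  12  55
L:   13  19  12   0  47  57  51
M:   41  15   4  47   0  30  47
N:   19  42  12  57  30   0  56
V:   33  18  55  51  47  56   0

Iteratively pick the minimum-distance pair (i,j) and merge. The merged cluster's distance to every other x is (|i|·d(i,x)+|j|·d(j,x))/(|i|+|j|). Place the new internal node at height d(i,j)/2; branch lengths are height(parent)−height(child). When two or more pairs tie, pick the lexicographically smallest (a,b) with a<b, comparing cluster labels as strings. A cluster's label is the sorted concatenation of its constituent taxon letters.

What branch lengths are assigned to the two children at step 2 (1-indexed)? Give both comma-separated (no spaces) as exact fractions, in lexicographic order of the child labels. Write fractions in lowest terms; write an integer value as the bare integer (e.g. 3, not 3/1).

iteration 1: select I,M (d=4); attach at lengths (2, 2); label the merged cluster IM
  updated: d(C,IM)=35, d(D,IM)=24, d(IM,L)=59/2, d(IM,N)=21, d(IM,V)=51
iteration 2: select C,D (d=9); attach at lengths (9/2, 9/2); label the merged cluster CD
  updated: d(CD,IM)=59/2, d(CD,L)=16, d(CD,N)=61/2, d(CD,V)=51/2
iteration 3: select CD,L (d=16); attach at lengths (7/2, 8); label the merged cluster CDL
  updated: d(CDL,IM)=59/2, d(CDL,N)=118/3, d(CDL,V)=34
iteration 4: select IM,N (d=21); attach at lengths (17/2, 21/2); label the merged cluster IMN
  updated: d(CDL,IMN)=295/9, d(IMN,V)=158/3
iteration 5: select CDL,IMN (d=295/9); attach at lengths (151/18, 53/9); label the merged cluster CDILMN
  updated: d(CDILMN,V)=130/3
iteration 6: select CDILMN,V (d=130/3); attach at lengths (95/18, 65/3); label the merged cluster CDILMNV
final tree: ((((C:9/2,D:9/2):7/2,L:8):151/18,((I:2,M:2):17/2,N:21/2):53/9):95/18,V:65/3)
total length: 1525/18

9/2,9/2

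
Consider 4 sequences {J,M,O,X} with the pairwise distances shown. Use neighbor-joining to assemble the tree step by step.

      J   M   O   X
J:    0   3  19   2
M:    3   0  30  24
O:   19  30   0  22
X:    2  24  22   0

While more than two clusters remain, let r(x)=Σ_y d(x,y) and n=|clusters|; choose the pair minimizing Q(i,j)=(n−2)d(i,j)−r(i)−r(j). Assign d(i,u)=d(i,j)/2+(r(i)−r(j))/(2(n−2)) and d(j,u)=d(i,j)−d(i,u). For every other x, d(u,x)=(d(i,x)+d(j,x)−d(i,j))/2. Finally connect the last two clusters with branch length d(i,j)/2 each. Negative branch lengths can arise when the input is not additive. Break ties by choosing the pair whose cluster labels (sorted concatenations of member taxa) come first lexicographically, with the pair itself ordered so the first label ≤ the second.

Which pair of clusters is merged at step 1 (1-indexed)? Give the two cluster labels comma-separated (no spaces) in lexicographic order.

iteration 1: select J,M (d=3, Q=-75); attach at lengths (-27/4, 39/4); label the merged cluster JM
  updated: d(JM,O)=23, d(JM,X)=23/2
iteration 2: select JM,O (d=23, Q=-113/2); attach at lengths (25/4, 67/4); label the merged cluster JMO
  updated: d(JMO,X)=21/4
iteration 3: select JMO,X (d=21/4); attach at lengths (21/8, 21/8); label the merged cluster JMOX
final tree: (((J:-27/4,M:39/4):25/4,O:67/4):21/8,X:21/8)
total length: 125/4

J,M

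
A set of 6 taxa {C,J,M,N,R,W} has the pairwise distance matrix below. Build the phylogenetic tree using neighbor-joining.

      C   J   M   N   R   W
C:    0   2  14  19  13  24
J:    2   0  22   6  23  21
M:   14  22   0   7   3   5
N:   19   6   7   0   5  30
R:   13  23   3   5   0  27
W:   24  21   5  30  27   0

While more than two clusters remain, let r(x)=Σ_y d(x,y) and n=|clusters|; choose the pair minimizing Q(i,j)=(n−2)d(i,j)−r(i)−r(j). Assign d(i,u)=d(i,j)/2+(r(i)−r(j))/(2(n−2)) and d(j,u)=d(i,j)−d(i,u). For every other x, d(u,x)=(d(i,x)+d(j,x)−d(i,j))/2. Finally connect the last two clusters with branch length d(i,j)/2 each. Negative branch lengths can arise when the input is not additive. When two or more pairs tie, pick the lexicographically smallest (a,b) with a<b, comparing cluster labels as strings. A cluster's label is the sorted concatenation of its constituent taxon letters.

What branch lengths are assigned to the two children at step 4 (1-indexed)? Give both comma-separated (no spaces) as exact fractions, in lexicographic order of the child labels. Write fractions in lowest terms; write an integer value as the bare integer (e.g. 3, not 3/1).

27/8,2

iteration 1: select C,J (d=2, Q=-138); attach at lengths (3/4, 5/4); label the merged cluster CJ
  updated: d(CJ,M)=17, d(CJ,N)=23/2, d(CJ,R)=17, d(CJ,W)=43/2
iteration 2: select M,W (d=5, Q=-201/2); attach at lengths (-73/12, 133/12); label the merged cluster MW
  updated: d(CJ,MW)=67/4, d(MW,N)=16, d(MW,R)=25/2
iteration 3: select CJ,MW (d=67/4, Q=-57); attach at lengths (67/8, 67/8); label the merged cluster CJMW
  updated: d(CJMW,N)=43/8, d(CJMW,R)=51/8
iteration 4: select CJMW,N (d=43/8, Q=-67/4); attach at lengths (27/8, 2); label the merged cluster CJMNW
  updated: d(CJMNW,R)=3
iteration 5: select CJMNW,R (d=3); attach at lengths (3/2, 3/2); label the merged cluster CJMNRW
final tree: ((((C:3/4,J:5/4):67/8,(M:-73/12,W:133/12):67/8):27/8,N:2):3/2,R:3/2)
total length: 257/8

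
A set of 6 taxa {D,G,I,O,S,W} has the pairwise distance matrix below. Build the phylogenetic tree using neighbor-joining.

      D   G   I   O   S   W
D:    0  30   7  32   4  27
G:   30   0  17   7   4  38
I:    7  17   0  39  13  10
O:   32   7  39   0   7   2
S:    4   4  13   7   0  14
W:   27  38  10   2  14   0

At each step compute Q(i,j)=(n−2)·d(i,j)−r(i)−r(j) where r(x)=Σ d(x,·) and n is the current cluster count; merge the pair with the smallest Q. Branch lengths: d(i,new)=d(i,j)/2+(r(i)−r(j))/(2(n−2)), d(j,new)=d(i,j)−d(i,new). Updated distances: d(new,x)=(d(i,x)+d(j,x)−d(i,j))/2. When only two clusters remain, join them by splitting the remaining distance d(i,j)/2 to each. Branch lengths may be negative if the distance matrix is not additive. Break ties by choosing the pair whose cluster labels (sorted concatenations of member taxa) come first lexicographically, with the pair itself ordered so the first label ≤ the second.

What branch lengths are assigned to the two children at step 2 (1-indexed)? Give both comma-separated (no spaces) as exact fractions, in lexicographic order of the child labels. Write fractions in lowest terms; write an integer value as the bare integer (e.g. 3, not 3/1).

5,2

step 1: merge (O,W) at d=2, Q=-170; branch lengths O→1/2, W→3/2; new cluster OW
  updated: d(D,OW)=57/2, d(G,OW)=43/2, d(I,OW)=47/2, d(OW,S)=19/2
step 2: merge (D,I) at d=7, Q=-109; branch lengths D→5, I→2; new cluster DI
  updated: d(DI,G)=20, d(DI,OW)=45/2, d(DI,S)=5
step 3: merge (DI,OW) at d=45/2, Q=-56; branch lengths DI→39/4, OW→51/4; new cluster DIOW
  updated: d(DIOW,G)=19/2, d(DIOW,S)=-4
step 4: merge (DIOW,G) at d=19/2, Q=-19/2; branch lengths DIOW→3/4, G→35/4; new cluster DGIOW
  updated: d(DGIOW,S)=-19/4
step 5: merge (DGIOW,S) at d=-19/4; branch lengths DGIOW→-19/8, S→-19/8; new cluster DGIOSW
final tree: ((((D:5,I:2):39/4,(O:1/2,W:3/2):51/4):3/4,G:35/4):-19/8,S:-19/8)
total length: 145/4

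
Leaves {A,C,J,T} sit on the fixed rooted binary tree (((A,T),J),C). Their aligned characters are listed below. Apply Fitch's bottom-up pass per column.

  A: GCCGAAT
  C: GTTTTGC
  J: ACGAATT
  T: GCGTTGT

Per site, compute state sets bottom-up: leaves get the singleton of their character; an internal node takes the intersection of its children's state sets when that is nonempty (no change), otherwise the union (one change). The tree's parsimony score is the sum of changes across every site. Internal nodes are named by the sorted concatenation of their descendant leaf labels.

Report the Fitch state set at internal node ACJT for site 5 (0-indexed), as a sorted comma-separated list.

site 0, node AT: A={G} ∩ T={G} → {G} (+0)
site 0, node AJT: AT={G} ∪ J={A} → {A,G} (+1)
site 0, node ACJT: AJT={A,G} ∩ C={G} → {G} (+0)
site 1, node AT: A={C} ∩ T={C} → {C} (+0)
site 1, node AJT: AT={C} ∩ J={C} → {C} (+0)
site 1, node ACJT: AJT={C} ∪ C={T} → {C,T} (+1)
site 2, node AT: A={C} ∪ T={G} → {C,G} (+1)
site 2, node AJT: AT={C,G} ∩ J={G} → {G} (+0)
site 2, node ACJT: AJT={G} ∪ C={T} → {G,T} (+1)
site 3, node AT: A={G} ∪ T={T} → {G,T} (+1)
site 3, node AJT: AT={G,T} ∪ J={A} → {A,G,T} (+1)
site 3, node ACJT: AJT={A,G,T} ∩ C={T} → {T} (+0)
site 4, node AT: A={A} ∪ T={T} → {A,T} (+1)
site 4, node AJT: AT={A,T} ∩ J={A} → {A} (+0)
site 4, node ACJT: AJT={A} ∪ C={T} → {A,T} (+1)
site 5, node AT: A={A} ∪ T={G} → {A,G} (+1)
site 5, node AJT: AT={A,G} ∪ J={T} → {A,G,T} (+1)
site 5, node ACJT: AJT={A,G,T} ∩ C={G} → {G} (+0)
site 6, node AT: A={T} ∩ T={T} → {T} (+0)
site 6, node AJT: AT={T} ∩ J={T} → {T} (+0)
site 6, node ACJT: AJT={T} ∪ C={C} → {C,T} (+1)
per-site changes: [1, 1, 2, 2, 2, 2, 1]; total = 11

G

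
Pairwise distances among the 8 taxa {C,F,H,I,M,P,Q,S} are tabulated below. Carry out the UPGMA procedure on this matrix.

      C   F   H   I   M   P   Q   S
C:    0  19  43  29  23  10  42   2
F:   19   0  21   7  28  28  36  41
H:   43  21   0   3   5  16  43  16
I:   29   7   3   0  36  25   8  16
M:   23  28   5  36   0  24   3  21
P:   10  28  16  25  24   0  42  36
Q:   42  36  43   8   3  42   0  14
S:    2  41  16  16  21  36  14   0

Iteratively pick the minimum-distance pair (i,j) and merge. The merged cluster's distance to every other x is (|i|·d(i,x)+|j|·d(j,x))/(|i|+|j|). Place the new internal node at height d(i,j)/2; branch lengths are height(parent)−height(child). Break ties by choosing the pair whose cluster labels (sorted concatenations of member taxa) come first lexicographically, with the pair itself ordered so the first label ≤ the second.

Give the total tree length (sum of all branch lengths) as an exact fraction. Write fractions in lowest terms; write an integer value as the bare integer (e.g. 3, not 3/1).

1121/18

step 1: merge (C,S) at d=2; branch lengths C→1, S→1; new cluster CS
  updated: d(CS,F)=30, d(CS,H)=59/2, d(CS,I)=45/2, d(CS,M)=22, d(CS,P)=23, d(CS,Q)=28
step 2: merge (H,I) at d=3; branch lengths H→3/2, I→3/2; new cluster HI
  updated: d(CS,HI)=26, d(F,HI)=14, d(HI,M)=41/2, d(HI,P)=41/2, d(HI,Q)=51/2
step 3: merge (M,Q) at d=3; branch lengths M→3/2, Q→3/2; new cluster MQ
  updated: d(CS,MQ)=25, d(F,MQ)=32, d(HI,MQ)=23, d(MQ,P)=33
step 4: merge (F,HI) at d=14; branch lengths F→7, HI→11/2; new cluster FHI
  updated: d(CS,FHI)=82/3, d(FHI,MQ)=26, d(FHI,P)=23
step 5: merge (CS,P) at d=23; branch lengths CS→21/2, P→23/2; new cluster CPS
  updated: d(CPS,FHI)=233/9, d(CPS,MQ)=83/3
step 6: merge (CPS,FHI) at d=233/9; branch lengths CPS→13/9, FHI→107/18; new cluster CFHIPS
  updated: d(CFHIPS,MQ)=161/6
step 7: merge (CFHIPS,MQ) at d=161/6; branch lengths CFHIPS→17/36, MQ→143/12; new cluster CFHIMPQS
final tree: ((((C:1,S:1):21/2,P:23/2):13/9,(F:7,(H:3/2,I:3/2):11/2):107/18):17/36,(M:3/2,Q:3/2):143/12)
total length: 1121/18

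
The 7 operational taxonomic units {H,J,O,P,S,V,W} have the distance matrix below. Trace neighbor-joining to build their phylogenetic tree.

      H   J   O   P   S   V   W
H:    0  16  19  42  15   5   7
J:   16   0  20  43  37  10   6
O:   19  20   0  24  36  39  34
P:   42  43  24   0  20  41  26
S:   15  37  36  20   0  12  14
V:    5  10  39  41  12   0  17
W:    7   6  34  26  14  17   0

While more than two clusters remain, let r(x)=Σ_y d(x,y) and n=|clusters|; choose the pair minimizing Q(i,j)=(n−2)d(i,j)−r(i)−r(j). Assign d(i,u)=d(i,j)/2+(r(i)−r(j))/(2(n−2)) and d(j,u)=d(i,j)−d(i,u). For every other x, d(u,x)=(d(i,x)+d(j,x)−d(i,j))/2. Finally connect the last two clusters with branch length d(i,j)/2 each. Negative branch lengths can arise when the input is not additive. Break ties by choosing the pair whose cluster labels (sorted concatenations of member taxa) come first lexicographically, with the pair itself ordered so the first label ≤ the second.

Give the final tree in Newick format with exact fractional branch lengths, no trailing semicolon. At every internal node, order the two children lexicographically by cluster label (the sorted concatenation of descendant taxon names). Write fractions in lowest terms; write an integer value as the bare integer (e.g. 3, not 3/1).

(((H:19/16,V:61/16):15/8,(J:43/8,W:5/8):41/8):3,((O:48/5,P:72/5):35/4,S:29/4):3)

iteration 1: select O,P (d=24, Q=-248); attach at lengths (48/5, 72/5); label the merged cluster OP
  updated: d(H,OP)=37/2, d(J,OP)=39/2, d(OP,S)=16, d(OP,V)=28, d(OP,W)=18
iteration 2: select OP,S (d=16, Q=-130); attach at lengths (35/4, 29/4); label the merged cluster OPS
  updated: d(H,OPS)=35/4, d(J,OPS)=81/4, d(OPS,V)=12, d(OPS,W)=8
iteration 3: select J,W (d=6, Q=-289/4); attach at lengths (43/8, 5/8); label the merged cluster JW
  updated: d(H,JW)=17/2, d(JW,OPS)=89/8, d(JW,V)=21/2
iteration 4: select H,V (d=5, Q=-159/4); attach at lengths (19/16, 61/16); label the merged cluster HV
  updated: d(HV,JW)=7, d(HV,OPS)=63/8
iteration 5: select HV,JW (d=7, Q=-26); attach at lengths (15/8, 41/8); label the merged cluster HJVW
  updated: d(HJVW,OPS)=6
iteration 6: select HJVW,OPS (d=6); attach at lengths (3, 3); label the merged cluster HJOPSVW
final tree: (((H:19/16,V:61/16):15/8,(J:43/8,W:5/8):41/8):3,((O:48/5,P:72/5):35/4,S:29/4):3)
total length: 64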